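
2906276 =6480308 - 3574032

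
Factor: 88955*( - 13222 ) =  - 2^1*5^1*11^1*601^1*17791^1= - 1176163010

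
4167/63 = 463/7 = 66.14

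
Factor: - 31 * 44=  - 2^2*11^1*31^1 = - 1364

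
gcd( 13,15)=1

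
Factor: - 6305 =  - 5^1*13^1 * 97^1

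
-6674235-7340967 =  - 14015202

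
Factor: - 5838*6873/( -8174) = 3^2*7^1*29^1 *61^(  -  1)*67^( - 1)* 79^1*139^1 = 20062287/4087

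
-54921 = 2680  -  57601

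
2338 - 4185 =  - 1847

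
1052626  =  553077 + 499549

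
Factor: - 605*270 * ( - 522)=2^2 * 3^5*5^2*11^2 * 29^1 = 85268700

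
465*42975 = 19983375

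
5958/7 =851 + 1/7   =  851.14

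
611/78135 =611/78135= 0.01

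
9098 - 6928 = 2170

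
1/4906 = 1/4906   =  0.00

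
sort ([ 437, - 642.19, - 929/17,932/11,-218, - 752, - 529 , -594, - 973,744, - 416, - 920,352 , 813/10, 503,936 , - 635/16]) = [-973, - 920 , - 752 , - 642.19, - 594 , - 529, - 416, - 218, - 929/17, - 635/16, 813/10, 932/11 , 352,  437, 503,744, 936] 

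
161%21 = 14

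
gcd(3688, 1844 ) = 1844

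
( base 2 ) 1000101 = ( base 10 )69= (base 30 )29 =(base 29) 2b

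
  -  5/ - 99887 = 5/99887 = 0.00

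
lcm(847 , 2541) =2541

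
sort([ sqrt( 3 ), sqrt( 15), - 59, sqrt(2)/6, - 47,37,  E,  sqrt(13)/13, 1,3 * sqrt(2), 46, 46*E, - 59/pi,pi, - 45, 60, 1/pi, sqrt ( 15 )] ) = [  -  59 ,  -  47, - 45, - 59/pi , sqrt( 2 ) /6,sqrt ( 13 )/13, 1/pi, 1, sqrt(3), E, pi, sqrt(15 ),sqrt ( 15), 3 * sqrt( 2),  37,  46, 60, 46*E]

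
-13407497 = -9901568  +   - 3505929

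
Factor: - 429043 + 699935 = 270892= 2^2*67723^1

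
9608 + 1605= 11213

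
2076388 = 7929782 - 5853394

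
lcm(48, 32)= 96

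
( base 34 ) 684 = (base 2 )1110000101100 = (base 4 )1300230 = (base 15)220c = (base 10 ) 7212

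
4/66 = 2/33=0.06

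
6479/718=6479/718 = 9.02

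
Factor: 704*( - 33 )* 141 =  - 2^6*3^2*11^2*47^1 = - 3275712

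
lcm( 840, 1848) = 9240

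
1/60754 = 1/60754 = 0.00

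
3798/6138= 211/341  =  0.62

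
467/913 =467/913 = 0.51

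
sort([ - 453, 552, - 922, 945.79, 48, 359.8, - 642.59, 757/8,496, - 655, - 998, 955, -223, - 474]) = [ - 998, - 922, - 655, - 642.59, - 474, - 453, - 223, 48,  757/8, 359.8, 496, 552,945.79,955]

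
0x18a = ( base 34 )BK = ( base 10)394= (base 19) 11e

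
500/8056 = 125/2014 = 0.06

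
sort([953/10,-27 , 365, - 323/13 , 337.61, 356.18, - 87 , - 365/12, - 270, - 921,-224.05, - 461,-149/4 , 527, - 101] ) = [ - 921, - 461 , - 270, - 224.05, - 101, - 87 , - 149/4, - 365/12 , - 27, - 323/13 , 953/10,337.61 , 356.18, 365 , 527 ]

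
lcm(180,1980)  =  1980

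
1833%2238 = 1833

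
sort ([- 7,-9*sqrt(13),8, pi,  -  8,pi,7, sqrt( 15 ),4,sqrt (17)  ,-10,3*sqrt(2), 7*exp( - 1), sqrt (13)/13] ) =[-9*sqrt( 13), - 10,-8, - 7,sqrt(13 ) /13,  7*exp(-1),pi,pi,sqrt(15),  4, sqrt (17 ),3*sqrt( 2), 7 , 8] 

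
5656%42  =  28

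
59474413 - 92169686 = -32695273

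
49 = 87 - 38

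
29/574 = 29/574 = 0.05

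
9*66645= 599805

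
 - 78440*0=0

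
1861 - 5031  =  -3170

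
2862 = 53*54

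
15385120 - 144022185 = -128637065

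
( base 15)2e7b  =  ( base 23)ILB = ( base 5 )310031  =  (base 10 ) 10016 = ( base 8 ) 23440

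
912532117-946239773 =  - 33707656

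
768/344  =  96/43  =  2.23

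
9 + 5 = 14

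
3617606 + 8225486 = 11843092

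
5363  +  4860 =10223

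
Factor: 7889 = 7^3 * 23^1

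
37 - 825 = - 788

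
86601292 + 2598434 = 89199726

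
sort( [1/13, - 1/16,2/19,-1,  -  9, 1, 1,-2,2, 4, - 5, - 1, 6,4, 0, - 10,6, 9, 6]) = [-10, - 9 ,-5, - 2, - 1, -1, - 1/16, 0, 1/13, 2/19,1 , 1, 2, 4,4,  6, 6, 6,9]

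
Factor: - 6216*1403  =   - 8721048 = - 2^3*  3^1*7^1*23^1*37^1*61^1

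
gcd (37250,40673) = 1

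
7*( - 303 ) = -2121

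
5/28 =5/28 = 0.18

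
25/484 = 25/484 =0.05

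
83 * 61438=5099354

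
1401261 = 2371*591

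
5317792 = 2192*2426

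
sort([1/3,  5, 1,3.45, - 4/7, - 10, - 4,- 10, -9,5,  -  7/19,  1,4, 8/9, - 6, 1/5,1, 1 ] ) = [  -  10, - 10,-9,  -  6,-4,  -  4/7,  -  7/19, 1/5,1/3, 8/9,  1, 1,1,1,3.45,4, 5,5 ] 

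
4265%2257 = 2008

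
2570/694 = 1285/347 = 3.70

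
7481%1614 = 1025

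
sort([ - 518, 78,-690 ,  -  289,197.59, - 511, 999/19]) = [ - 690, - 518, - 511, -289,999/19,78,197.59 ] 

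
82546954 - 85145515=-2598561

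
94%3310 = 94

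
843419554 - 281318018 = 562101536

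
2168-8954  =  -6786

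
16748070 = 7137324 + 9610746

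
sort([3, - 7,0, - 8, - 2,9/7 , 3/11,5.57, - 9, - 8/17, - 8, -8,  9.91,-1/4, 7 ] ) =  [ - 9, - 8, - 8, - 8, - 7, - 2, - 8/17, - 1/4, 0, 3/11, 9/7, 3, 5.57,7, 9.91 ]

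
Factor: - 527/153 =-31/9 = -3^(- 2)  *31^1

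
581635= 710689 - 129054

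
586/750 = 293/375 = 0.78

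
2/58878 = 1/29439 = 0.00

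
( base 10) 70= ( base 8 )106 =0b1000110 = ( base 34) 22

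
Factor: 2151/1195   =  9/5 = 3^2 *5^( - 1 )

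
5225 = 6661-1436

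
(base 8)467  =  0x137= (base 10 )311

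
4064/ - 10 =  - 2032/5 = -  406.40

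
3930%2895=1035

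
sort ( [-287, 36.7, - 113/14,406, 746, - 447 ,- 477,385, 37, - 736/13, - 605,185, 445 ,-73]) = [-605, - 477, -447, -287,-73, - 736/13, - 113/14,36.7, 37, 185,385, 406, 445,746]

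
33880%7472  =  3992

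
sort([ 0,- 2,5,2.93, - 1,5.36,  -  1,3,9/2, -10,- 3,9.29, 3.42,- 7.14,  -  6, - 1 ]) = [ - 10,-7.14,  -  6,-3, - 2, -1,-1 , -1,0, 2.93, 3,3.42, 9/2,5,5.36,9.29]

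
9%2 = 1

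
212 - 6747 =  - 6535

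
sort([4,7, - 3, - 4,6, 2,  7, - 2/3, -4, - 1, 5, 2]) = [ - 4, - 4, - 3, - 1,  -  2/3, 2, 2 , 4,5,  6,  7,7]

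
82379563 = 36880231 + 45499332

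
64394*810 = 52159140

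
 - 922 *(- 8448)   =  7789056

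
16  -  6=10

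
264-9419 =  - 9155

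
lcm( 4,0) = 0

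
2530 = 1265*2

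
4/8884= 1/2221 = 0.00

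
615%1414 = 615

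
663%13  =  0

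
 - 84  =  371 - 455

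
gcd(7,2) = 1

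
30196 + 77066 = 107262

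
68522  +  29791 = 98313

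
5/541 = 5/541 = 0.01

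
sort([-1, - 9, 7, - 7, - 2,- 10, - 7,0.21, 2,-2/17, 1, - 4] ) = [  -  10,  -  9, - 7, - 7, - 4,  -  2,  -  1,  -  2/17,  0.21,1, 2,7 ] 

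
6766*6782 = 45887012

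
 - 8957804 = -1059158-7898646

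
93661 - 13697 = 79964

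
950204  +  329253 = 1279457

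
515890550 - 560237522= - 44346972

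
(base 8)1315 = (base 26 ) 11F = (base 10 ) 717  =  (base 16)2cd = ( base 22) 1AD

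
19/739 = 19/739=0.03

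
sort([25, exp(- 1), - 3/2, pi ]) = [ - 3/2,exp(-1), pi, 25]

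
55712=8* 6964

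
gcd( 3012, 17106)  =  6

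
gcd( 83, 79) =1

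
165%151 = 14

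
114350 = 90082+24268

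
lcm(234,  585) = 1170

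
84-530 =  - 446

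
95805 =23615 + 72190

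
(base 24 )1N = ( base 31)1G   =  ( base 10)47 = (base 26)1l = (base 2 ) 101111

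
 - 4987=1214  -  6201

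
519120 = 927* 560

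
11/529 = 11/529 = 0.02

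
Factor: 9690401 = 7^1*1384343^1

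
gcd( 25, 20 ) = 5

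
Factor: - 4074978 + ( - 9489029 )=  -  13564007 = -  13564007^1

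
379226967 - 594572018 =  - 215345051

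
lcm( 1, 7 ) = 7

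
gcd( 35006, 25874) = 1522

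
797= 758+39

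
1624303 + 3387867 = 5012170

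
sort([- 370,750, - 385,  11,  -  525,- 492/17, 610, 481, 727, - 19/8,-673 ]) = [ - 673, - 525, - 385, - 370,-492/17, - 19/8, 11,481, 610,727 , 750 ] 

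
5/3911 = 5/3911 = 0.00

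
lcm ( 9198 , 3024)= 220752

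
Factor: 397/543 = 3^(-1 )*181^(-1 )*397^1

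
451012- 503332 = - 52320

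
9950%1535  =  740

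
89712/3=29904 =29904.00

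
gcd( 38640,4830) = 4830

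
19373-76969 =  - 57596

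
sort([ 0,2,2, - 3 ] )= [ - 3,0,  2,2] 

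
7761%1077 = 222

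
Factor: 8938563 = 3^1*1091^1*2731^1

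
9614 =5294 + 4320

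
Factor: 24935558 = 2^1 * 37^1 * 211^1*1597^1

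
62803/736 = 85+243/736 = 85.33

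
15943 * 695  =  11080385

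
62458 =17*3674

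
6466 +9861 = 16327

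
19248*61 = 1174128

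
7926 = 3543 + 4383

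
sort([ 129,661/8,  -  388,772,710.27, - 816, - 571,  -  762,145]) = [ - 816,-762, - 571 , -388,  661/8, 129, 145, 710.27, 772]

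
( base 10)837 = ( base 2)1101000101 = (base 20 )21h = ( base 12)599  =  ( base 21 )1ii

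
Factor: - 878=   -2^1*439^1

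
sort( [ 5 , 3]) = [ 3,  5 ]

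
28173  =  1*28173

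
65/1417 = 5/109 =0.05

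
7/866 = 7/866 = 0.01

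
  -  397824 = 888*( - 448 ) 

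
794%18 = 2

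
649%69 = 28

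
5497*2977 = 16364569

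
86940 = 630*138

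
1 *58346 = 58346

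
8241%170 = 81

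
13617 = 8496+5121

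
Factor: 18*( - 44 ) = - 2^3*3^2 * 11^1 = -792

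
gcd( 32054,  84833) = 1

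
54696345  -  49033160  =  5663185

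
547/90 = 6 + 7/90  =  6.08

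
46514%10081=6190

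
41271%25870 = 15401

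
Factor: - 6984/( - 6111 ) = 2^3 * 7^( - 1) = 8/7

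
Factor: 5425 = 5^2*7^1*31^1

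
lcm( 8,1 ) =8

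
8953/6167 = 1279/881 = 1.45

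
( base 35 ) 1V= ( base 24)2i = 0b1000010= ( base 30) 26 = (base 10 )66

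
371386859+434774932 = 806161791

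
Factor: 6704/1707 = 2^4*3^(  -  1)*419^1*569^ (-1) 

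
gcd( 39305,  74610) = 5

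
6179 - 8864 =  - 2685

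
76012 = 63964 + 12048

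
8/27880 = 1/3485= 0.00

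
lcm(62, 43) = 2666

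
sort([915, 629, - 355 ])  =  [-355,629,915] 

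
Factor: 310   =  2^1 * 5^1 * 31^1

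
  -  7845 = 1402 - 9247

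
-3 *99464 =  - 298392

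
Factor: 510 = 2^1*3^1*5^1 * 17^1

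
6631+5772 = 12403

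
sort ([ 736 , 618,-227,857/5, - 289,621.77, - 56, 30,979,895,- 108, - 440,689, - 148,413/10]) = [ - 440, - 289, - 227, - 148, - 108, - 56, 30, 413/10,857/5,618,621.77,689,736, 895, 979]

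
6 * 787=4722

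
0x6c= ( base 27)40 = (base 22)4k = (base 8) 154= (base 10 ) 108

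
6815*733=4995395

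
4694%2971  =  1723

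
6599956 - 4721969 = 1877987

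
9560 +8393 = 17953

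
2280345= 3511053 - 1230708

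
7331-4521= 2810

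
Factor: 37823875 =5^3*31^1*43^1*227^1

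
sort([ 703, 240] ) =[240,703] 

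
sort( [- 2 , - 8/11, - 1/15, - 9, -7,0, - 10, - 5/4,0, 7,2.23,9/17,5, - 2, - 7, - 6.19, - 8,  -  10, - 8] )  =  [ - 10, - 10, - 9, - 8, - 8, - 7, - 7, - 6.19, - 2, - 2, - 5/4, - 8/11, - 1/15,0,0,9/17,2.23, 5,7]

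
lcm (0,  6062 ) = 0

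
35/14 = 5/2 = 2.50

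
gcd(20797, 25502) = 1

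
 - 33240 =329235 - 362475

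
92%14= 8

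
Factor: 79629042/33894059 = 2^1*3^1*13271507^1*33894059^( - 1)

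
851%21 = 11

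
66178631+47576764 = 113755395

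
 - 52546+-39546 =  - 92092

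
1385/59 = 1385/59  =  23.47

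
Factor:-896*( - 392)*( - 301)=-2^10*  7^4*43^1 =- 105720832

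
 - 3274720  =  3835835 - 7110555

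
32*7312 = 233984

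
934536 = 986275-51739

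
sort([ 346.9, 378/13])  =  [ 378/13, 346.9 ] 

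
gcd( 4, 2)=2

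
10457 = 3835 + 6622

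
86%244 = 86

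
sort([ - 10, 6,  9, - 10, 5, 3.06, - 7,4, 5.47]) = [ - 10, - 10, - 7,3.06,4,5,5.47, 6,  9]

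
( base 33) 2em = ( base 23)50h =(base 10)2662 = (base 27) 3hg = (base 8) 5146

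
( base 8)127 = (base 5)322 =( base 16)57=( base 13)69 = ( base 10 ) 87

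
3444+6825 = 10269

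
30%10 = 0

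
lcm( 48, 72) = 144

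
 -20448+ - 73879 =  - 94327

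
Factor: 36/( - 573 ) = -12/191 = -  2^2 *3^1*191^(-1)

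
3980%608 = 332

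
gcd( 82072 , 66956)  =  4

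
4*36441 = 145764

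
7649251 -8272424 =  - 623173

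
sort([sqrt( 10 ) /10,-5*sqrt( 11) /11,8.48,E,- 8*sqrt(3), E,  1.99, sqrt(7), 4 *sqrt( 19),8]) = [ - 8 * sqrt( 3 ),  -  5*sqrt(11) /11,sqrt(10 )/10,  1.99,sqrt ( 7), E,E,8, 8.48,4*sqrt( 19) ]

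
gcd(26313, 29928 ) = 3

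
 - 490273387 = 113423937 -603697324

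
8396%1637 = 211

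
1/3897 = 1/3897= 0.00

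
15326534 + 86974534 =102301068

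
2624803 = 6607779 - 3982976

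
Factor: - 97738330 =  - 2^1*5^1*9773833^1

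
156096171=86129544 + 69966627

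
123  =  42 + 81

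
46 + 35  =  81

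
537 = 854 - 317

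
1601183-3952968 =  -2351785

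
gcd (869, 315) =1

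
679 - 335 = 344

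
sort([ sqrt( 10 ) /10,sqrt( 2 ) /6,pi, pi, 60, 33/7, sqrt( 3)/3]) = [sqrt( 2) /6,  sqrt( 10 )/10, sqrt (3 )/3, pi, pi, 33/7,  60]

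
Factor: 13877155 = 5^1 *2775431^1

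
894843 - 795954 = 98889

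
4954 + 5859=10813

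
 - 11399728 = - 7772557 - 3627171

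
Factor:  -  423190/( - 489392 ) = 2^( - 3)*5^1*73^( - 1)* 101^1 = 505/584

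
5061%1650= 111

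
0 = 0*94551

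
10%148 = 10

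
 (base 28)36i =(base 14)CD4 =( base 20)66i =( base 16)9EA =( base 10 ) 2538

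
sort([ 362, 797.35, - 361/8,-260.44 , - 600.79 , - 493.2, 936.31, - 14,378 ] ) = [ - 600.79, - 493.2, - 260.44, - 361/8, - 14, 362, 378,797.35 , 936.31]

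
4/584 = 1/146  =  0.01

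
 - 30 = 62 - 92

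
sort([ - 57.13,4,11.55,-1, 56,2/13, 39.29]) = [ - 57.13, - 1, 2/13,4,11.55, 39.29,56]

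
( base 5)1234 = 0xC2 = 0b11000010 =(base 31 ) 68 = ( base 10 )194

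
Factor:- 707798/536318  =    -  7^1*13^1*229^( - 1)*1171^( - 1)*3889^1 = - 353899/268159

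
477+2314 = 2791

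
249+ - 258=  -  9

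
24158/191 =24158/191 = 126.48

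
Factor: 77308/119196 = 3^( - 2)*43^ ( - 1 )*251^1 = 251/387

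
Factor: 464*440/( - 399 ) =- 204160/399 = - 2^7*3^(-1 )*5^1*7^(-1 )*11^1*19^( -1)*29^1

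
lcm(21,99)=693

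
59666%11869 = 321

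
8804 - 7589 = 1215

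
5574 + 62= 5636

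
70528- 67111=3417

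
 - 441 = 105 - 546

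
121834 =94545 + 27289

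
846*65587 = 55486602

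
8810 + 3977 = 12787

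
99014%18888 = 4574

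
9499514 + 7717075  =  17216589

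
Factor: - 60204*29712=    - 2^6 * 3^2 * 29^1 * 173^1*619^1=- 1788781248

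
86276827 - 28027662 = 58249165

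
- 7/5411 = -1 + 772/773 =-0.00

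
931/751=1 + 180/751 = 1.24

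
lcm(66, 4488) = 4488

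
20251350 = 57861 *350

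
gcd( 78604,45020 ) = 4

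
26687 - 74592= - 47905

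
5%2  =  1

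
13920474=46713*298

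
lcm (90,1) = 90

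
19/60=19/60=0.32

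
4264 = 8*533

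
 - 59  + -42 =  - 101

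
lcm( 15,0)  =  0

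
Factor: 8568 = 2^3 * 3^2 * 7^1*17^1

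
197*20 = 3940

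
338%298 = 40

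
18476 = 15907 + 2569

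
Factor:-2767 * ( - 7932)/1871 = 21947844/1871 =2^2*3^1 * 661^1*1871^( - 1) * 2767^1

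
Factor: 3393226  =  2^1*263^1* 6451^1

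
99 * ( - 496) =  - 49104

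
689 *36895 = 25420655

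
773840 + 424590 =1198430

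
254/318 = 127/159  =  0.80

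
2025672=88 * 23019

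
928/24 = 116/3=38.67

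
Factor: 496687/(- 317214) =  - 2^( - 1 ) * 3^(-2 ) * 17623^( - 1 )*496687^1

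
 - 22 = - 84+62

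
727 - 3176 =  - 2449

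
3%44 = 3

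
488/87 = 5 + 53/87 =5.61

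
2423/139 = 17 + 60/139 = 17.43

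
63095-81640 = -18545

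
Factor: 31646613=3^1*163^1* 64717^1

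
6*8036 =48216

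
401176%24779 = 4712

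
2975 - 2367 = 608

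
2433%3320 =2433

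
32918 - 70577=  - 37659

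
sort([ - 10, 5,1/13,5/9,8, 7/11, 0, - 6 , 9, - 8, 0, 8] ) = [  -  10,-8, - 6,0,0,  1/13,5/9,7/11,5,8,8,9 ]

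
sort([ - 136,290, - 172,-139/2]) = [ - 172, - 136, - 139/2, 290]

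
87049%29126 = 28797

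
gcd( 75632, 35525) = 29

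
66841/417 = 66841/417 = 160.29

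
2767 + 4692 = 7459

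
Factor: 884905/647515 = 7^1 * 11^( -1) * 61^( - 1 )*131^1 = 917/671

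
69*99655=6876195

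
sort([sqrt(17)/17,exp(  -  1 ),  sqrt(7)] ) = [ sqrt(17 )/17, exp(- 1) , sqrt( 7 )]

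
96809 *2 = 193618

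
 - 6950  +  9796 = 2846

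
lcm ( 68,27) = 1836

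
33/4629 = 11/1543= 0.01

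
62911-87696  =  -24785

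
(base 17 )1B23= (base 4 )1333001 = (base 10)8129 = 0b1111111000001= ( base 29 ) 9J9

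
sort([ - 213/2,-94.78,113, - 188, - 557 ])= [-557, - 188, - 213/2, - 94.78 , 113]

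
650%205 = 35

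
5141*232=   1192712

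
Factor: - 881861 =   -  29^1*47^1 *647^1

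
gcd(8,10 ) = 2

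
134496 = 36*3736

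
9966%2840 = 1446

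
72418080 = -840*( - 86212 ) 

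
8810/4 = 4405/2 = 2202.50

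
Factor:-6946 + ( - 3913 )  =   - 10859  =  - 10859^1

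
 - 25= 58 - 83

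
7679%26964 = 7679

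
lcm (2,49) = 98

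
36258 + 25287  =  61545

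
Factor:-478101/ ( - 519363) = 3^( - 1 )*13^1*41^1 * 193^( - 1) = 533/579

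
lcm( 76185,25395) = 76185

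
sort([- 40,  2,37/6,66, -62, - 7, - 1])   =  [ - 62,-40, - 7,- 1, 2, 37/6, 66]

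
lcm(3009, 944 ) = 48144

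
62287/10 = 62287/10 = 6228.70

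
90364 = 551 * 164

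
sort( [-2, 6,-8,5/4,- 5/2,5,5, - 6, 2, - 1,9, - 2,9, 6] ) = [  -  8, -6,-5/2, - 2,  -  2,-1, 5/4, 2,5,5 , 6 , 6, 9,9 ]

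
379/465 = 379/465 = 0.82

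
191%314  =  191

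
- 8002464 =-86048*93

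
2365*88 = 208120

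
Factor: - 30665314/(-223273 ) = 2^1*17^1 * 283^1*3187^1*223273^ (-1)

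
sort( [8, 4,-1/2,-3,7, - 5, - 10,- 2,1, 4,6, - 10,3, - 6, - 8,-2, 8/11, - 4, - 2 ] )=[ - 10, - 10, - 8, - 6,-5, - 4, - 3, - 2, - 2, - 2, - 1/2,8/11,1,3, 4,4, 6,7, 8 ] 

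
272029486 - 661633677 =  - 389604191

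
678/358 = 1 + 160/179 = 1.89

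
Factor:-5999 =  - 7^1*857^1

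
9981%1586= 465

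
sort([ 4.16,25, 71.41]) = [ 4.16, 25,71.41]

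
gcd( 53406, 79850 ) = 2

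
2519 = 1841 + 678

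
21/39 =7/13= 0.54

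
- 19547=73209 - 92756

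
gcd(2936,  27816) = 8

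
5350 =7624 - 2274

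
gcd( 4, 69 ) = 1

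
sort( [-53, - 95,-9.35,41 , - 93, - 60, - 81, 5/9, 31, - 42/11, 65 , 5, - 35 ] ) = [ - 95, - 93,  -  81, - 60,  -  53, - 35, - 9.35, - 42/11, 5/9,5, 31, 41,  65] 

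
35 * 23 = 805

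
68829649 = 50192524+18637125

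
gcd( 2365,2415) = 5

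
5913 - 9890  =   - 3977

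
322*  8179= 2633638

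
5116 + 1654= 6770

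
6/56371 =6/56371  =  0.00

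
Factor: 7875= 3^2*5^3*7^1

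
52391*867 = 45422997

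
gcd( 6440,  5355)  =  35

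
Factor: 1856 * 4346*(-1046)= - 2^8*29^1*41^1 * 53^1*523^1= - 8437220096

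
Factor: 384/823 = 2^7*3^1*823^( - 1 )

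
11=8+3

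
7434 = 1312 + 6122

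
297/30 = 99/10=9.90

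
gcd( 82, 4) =2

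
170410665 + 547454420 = 717865085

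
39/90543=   13/30181 = 0.00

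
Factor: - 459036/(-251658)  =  2^1*11^( - 1)*31^(  -  1 )*311^1=622/341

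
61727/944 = 65+367/944=65.39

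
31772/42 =15886/21 = 756.48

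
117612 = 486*242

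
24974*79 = 1972946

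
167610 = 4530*37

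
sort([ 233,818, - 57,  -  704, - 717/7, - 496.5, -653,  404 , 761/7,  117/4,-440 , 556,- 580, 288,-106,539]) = [ - 704,- 653, - 580,-496.5,-440, - 106,-717/7, - 57,117/4 , 761/7,233,288 , 404,539,556, 818]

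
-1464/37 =- 40 + 16/37 = - 39.57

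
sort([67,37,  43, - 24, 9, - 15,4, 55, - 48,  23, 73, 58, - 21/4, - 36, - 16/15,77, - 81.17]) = [ - 81.17, - 48, - 36, - 24, - 15, -21/4, - 16/15,4, 9 , 23, 37,43 , 55, 58, 67, 73, 77]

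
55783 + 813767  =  869550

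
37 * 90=3330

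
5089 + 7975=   13064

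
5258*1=5258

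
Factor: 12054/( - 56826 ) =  - 7/33= - 3^( - 1)*7^1*11^( - 1 )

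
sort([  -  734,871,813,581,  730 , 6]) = [ - 734,6, 581, 730 , 813,871 ]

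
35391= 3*11797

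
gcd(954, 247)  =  1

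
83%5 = 3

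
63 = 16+47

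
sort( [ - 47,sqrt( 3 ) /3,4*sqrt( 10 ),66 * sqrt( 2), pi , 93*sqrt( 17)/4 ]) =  [ - 47, sqrt(3) /3, pi  ,  4*sqrt(10),66* sqrt(2) , 93 * sqrt(17 ) /4]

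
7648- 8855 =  - 1207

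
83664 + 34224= 117888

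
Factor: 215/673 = 5^1 * 43^1*673^(-1 ) 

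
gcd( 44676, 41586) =6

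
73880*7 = 517160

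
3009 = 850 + 2159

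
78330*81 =6344730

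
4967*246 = 1221882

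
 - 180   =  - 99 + -81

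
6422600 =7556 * 850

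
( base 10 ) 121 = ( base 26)4H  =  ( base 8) 171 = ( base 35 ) 3g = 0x79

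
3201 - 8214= - 5013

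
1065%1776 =1065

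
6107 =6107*1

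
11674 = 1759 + 9915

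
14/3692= 7/1846 = 0.00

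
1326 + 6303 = 7629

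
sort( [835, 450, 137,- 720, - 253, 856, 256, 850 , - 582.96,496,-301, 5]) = [ - 720, - 582.96, - 301,  -  253,  5,137, 256, 450,  496, 835, 850,  856 ] 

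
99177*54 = 5355558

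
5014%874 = 644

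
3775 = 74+3701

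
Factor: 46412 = 2^2 * 41^1*283^1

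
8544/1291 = 8544/1291 = 6.62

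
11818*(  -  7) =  - 82726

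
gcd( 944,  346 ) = 2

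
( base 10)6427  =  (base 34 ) 5j1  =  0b1100100011011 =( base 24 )b3j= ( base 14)24B1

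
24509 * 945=23161005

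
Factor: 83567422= 2^1*41783711^1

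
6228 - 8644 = -2416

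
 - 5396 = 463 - 5859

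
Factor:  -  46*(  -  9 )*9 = 2^1*3^4*23^1 =3726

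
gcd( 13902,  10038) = 42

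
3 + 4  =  7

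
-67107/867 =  - 78 + 173/289 = -77.40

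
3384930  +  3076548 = 6461478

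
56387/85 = 56387/85 = 663.38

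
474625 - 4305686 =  - 3831061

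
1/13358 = 1/13358 = 0.00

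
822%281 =260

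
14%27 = 14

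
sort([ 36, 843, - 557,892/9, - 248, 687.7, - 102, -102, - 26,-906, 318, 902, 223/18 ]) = [ - 906,-557, - 248, - 102 , - 102, - 26,223/18,  36, 892/9, 318, 687.7,843, 902]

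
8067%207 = 201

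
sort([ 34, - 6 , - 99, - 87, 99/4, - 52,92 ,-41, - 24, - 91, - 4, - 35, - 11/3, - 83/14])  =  [-99, - 91, - 87,-52, - 41, - 35, - 24, - 6, - 83/14, - 4, - 11/3,99/4,  34, 92]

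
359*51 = 18309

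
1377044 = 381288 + 995756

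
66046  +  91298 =157344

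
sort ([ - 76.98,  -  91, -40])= [ - 91, - 76.98, - 40 ]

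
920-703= 217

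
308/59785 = 28/5435 = 0.01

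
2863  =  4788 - 1925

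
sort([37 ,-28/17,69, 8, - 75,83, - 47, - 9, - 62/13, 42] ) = [-75, - 47, - 9, - 62/13, - 28/17, 8 , 37, 42, 69, 83]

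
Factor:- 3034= - 2^1* 37^1*41^1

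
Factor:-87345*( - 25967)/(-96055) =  - 453617523/19211 = - 3^3*23^1*647^1*1129^1 *19211^(-1)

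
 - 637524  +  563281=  - 74243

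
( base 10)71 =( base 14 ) 51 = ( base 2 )1000111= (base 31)29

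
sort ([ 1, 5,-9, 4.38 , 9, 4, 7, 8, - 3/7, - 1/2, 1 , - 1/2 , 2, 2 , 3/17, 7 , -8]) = [ - 9, - 8, - 1/2, - 1/2,-3/7,3/17,1, 1, 2, 2, 4,4.38, 5, 7, 7, 8 , 9 ]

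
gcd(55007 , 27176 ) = 1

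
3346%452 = 182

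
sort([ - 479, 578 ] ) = [ - 479,578]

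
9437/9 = 1048  +  5/9=1048.56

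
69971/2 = 69971/2= 34985.50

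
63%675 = 63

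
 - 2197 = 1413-3610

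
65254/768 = 84 + 371/384 = 84.97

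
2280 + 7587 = 9867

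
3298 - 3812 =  - 514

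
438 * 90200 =39507600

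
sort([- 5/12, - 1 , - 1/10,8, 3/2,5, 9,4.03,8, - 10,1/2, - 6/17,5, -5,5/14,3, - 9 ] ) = [ - 10, -9, - 5, - 1, - 5/12, - 6/17, - 1/10,5/14, 1/2,3/2, 3, 4.03,  5 , 5,8,8, 9 ] 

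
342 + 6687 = 7029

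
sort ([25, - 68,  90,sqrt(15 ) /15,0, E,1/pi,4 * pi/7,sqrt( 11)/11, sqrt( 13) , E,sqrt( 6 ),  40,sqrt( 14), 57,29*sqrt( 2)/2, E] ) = [ - 68, 0,sqrt( 15 ) /15,sqrt( 11) /11, 1/pi,4*pi/7,sqrt( 6 ) , E, E,E,sqrt (13 ),sqrt( 14), 29*sqrt( 2 )/2  ,  25,40,57,90 ] 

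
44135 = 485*91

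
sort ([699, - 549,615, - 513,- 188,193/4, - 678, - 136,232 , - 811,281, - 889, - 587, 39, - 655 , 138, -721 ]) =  [ - 889, - 811,-721, - 678,-655, - 587, -549, - 513, - 188, - 136,39,  193/4 , 138,  232,281,615, 699]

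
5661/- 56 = -5661/56 = -  101.09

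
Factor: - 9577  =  -61^1* 157^1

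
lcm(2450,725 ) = 71050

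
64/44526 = 32/22263 = 0.00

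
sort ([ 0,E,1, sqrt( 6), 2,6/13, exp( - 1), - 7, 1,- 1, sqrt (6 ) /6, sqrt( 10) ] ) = [  -  7, -1,0, exp( - 1),sqrt (6) /6,6/13, 1,1,2, sqrt(6 ), E , sqrt(10 ) ]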